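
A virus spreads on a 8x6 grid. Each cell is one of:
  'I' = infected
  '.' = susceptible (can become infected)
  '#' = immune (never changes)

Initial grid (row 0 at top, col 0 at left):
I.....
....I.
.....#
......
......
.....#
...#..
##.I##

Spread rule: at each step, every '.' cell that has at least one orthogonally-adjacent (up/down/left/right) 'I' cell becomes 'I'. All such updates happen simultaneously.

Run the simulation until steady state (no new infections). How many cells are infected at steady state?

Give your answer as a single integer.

Step 0 (initial): 3 infected
Step 1: +7 new -> 10 infected
Step 2: +9 new -> 19 infected
Step 3: +8 new -> 27 infected
Step 4: +10 new -> 37 infected
Step 5: +3 new -> 40 infected
Step 6: +1 new -> 41 infected
Step 7: +0 new -> 41 infected

Answer: 41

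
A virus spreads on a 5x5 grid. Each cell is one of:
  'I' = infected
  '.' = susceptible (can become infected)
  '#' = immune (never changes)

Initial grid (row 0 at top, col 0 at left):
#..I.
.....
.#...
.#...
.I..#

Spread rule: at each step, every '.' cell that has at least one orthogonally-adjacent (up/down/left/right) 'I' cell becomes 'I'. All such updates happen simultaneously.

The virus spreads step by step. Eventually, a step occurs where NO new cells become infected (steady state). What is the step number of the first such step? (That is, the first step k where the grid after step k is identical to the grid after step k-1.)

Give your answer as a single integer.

Step 0 (initial): 2 infected
Step 1: +5 new -> 7 infected
Step 2: +7 new -> 14 infected
Step 3: +5 new -> 19 infected
Step 4: +2 new -> 21 infected
Step 5: +0 new -> 21 infected

Answer: 5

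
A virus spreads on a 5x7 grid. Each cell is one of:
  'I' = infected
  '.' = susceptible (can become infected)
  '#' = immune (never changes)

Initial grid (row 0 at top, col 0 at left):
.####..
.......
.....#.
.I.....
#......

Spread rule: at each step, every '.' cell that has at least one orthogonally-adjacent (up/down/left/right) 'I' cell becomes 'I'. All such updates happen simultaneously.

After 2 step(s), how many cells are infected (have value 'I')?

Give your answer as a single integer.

Answer: 10

Derivation:
Step 0 (initial): 1 infected
Step 1: +4 new -> 5 infected
Step 2: +5 new -> 10 infected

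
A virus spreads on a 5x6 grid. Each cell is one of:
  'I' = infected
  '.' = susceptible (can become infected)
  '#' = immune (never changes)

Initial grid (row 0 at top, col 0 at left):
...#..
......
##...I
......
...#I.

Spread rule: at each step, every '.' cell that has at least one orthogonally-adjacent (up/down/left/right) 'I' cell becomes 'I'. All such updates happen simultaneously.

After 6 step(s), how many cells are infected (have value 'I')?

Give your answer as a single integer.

Answer: 25

Derivation:
Step 0 (initial): 2 infected
Step 1: +5 new -> 7 infected
Step 2: +4 new -> 11 infected
Step 3: +4 new -> 15 infected
Step 4: +3 new -> 18 infected
Step 5: +4 new -> 22 infected
Step 6: +3 new -> 25 infected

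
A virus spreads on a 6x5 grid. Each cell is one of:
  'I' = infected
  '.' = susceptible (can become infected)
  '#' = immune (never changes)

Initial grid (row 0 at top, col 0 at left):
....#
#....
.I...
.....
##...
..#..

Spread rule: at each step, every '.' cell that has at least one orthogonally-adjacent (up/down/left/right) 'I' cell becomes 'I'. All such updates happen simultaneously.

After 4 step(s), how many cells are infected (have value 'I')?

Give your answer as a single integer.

Answer: 20

Derivation:
Step 0 (initial): 1 infected
Step 1: +4 new -> 5 infected
Step 2: +5 new -> 10 infected
Step 3: +6 new -> 16 infected
Step 4: +4 new -> 20 infected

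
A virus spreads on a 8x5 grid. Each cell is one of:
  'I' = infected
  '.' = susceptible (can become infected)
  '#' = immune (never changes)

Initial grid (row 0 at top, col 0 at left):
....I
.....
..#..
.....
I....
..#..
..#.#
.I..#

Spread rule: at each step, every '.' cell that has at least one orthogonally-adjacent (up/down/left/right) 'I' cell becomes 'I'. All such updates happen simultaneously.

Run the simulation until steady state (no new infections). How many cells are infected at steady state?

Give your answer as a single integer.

Answer: 35

Derivation:
Step 0 (initial): 3 infected
Step 1: +8 new -> 11 infected
Step 2: +9 new -> 20 infected
Step 3: +9 new -> 29 infected
Step 4: +5 new -> 34 infected
Step 5: +1 new -> 35 infected
Step 6: +0 new -> 35 infected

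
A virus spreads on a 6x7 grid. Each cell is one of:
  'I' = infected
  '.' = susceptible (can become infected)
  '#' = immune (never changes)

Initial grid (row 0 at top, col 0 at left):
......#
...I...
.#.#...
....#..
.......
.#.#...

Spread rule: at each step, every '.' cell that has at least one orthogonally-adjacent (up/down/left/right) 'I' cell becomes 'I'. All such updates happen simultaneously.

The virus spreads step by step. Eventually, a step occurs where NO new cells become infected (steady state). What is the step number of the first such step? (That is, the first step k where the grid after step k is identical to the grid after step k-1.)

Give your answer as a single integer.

Step 0 (initial): 1 infected
Step 1: +3 new -> 4 infected
Step 2: +6 new -> 10 infected
Step 3: +6 new -> 16 infected
Step 4: +7 new -> 23 infected
Step 5: +6 new -> 29 infected
Step 6: +4 new -> 33 infected
Step 7: +3 new -> 36 infected
Step 8: +0 new -> 36 infected

Answer: 8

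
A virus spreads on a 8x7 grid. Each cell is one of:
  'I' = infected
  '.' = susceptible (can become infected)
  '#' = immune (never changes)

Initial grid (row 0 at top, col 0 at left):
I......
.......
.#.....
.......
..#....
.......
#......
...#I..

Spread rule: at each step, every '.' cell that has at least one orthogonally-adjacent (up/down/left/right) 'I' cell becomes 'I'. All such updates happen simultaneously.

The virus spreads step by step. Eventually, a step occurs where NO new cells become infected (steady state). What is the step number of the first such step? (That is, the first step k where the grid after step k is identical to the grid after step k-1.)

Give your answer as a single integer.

Answer: 8

Derivation:
Step 0 (initial): 2 infected
Step 1: +4 new -> 6 infected
Step 2: +7 new -> 13 infected
Step 3: +8 new -> 21 infected
Step 4: +12 new -> 33 infected
Step 5: +12 new -> 45 infected
Step 6: +5 new -> 50 infected
Step 7: +2 new -> 52 infected
Step 8: +0 new -> 52 infected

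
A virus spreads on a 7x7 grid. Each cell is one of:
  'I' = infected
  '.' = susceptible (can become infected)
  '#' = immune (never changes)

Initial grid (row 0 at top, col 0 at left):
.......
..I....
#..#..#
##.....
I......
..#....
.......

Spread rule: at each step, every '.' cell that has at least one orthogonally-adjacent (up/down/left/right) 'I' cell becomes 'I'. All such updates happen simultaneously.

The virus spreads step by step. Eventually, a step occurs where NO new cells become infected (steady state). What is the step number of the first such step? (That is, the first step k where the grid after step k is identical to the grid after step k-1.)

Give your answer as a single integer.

Step 0 (initial): 2 infected
Step 1: +6 new -> 8 infected
Step 2: +9 new -> 17 infected
Step 3: +7 new -> 24 infected
Step 4: +7 new -> 31 infected
Step 5: +5 new -> 36 infected
Step 6: +4 new -> 40 infected
Step 7: +2 new -> 42 infected
Step 8: +1 new -> 43 infected
Step 9: +0 new -> 43 infected

Answer: 9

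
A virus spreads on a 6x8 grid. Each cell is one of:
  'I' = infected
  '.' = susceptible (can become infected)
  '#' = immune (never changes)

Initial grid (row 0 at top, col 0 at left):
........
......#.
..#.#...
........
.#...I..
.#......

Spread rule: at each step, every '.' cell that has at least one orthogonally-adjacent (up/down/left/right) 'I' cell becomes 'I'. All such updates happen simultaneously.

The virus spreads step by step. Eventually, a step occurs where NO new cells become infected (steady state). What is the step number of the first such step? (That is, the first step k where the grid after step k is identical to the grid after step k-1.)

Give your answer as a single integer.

Step 0 (initial): 1 infected
Step 1: +4 new -> 5 infected
Step 2: +7 new -> 12 infected
Step 3: +7 new -> 19 infected
Step 4: +6 new -> 25 infected
Step 5: +5 new -> 30 infected
Step 6: +5 new -> 35 infected
Step 7: +4 new -> 39 infected
Step 8: +3 new -> 42 infected
Step 9: +1 new -> 43 infected
Step 10: +0 new -> 43 infected

Answer: 10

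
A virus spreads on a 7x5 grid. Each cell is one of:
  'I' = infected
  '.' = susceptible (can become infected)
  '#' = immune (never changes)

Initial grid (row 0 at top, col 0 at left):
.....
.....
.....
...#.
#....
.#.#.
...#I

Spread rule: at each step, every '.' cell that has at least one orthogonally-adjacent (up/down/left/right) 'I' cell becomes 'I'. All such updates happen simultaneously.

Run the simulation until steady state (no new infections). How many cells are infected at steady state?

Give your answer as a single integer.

Answer: 30

Derivation:
Step 0 (initial): 1 infected
Step 1: +1 new -> 2 infected
Step 2: +1 new -> 3 infected
Step 3: +2 new -> 5 infected
Step 4: +2 new -> 7 infected
Step 5: +5 new -> 12 infected
Step 6: +5 new -> 17 infected
Step 7: +5 new -> 22 infected
Step 8: +4 new -> 26 infected
Step 9: +3 new -> 29 infected
Step 10: +1 new -> 30 infected
Step 11: +0 new -> 30 infected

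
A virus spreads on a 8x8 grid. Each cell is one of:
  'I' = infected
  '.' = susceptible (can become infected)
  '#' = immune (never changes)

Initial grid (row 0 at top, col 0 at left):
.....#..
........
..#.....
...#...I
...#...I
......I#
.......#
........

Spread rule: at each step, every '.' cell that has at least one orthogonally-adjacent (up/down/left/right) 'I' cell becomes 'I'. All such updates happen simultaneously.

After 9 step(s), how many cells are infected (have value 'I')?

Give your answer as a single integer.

Answer: 57

Derivation:
Step 0 (initial): 3 infected
Step 1: +5 new -> 8 infected
Step 2: +7 new -> 15 infected
Step 3: +9 new -> 24 infected
Step 4: +6 new -> 30 infected
Step 5: +6 new -> 36 infected
Step 6: +7 new -> 43 infected
Step 7: +6 new -> 49 infected
Step 8: +5 new -> 54 infected
Step 9: +3 new -> 57 infected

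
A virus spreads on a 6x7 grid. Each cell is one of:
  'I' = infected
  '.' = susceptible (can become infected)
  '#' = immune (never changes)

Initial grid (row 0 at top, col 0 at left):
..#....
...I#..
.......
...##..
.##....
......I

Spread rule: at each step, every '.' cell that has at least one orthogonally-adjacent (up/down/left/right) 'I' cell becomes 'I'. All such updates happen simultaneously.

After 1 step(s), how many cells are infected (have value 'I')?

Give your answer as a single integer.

Step 0 (initial): 2 infected
Step 1: +5 new -> 7 infected

Answer: 7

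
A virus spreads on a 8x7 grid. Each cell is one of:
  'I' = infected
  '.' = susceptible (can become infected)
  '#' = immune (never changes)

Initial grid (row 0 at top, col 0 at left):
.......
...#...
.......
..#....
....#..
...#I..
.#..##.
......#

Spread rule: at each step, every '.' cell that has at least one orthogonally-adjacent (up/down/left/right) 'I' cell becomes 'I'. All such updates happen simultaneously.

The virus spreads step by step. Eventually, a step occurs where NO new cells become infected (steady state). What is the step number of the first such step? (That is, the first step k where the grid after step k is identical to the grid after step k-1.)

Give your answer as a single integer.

Step 0 (initial): 1 infected
Step 1: +1 new -> 2 infected
Step 2: +2 new -> 4 infected
Step 3: +3 new -> 7 infected
Step 4: +3 new -> 10 infected
Step 5: +4 new -> 14 infected
Step 6: +5 new -> 19 infected
Step 7: +4 new -> 23 infected
Step 8: +5 new -> 28 infected
Step 9: +7 new -> 35 infected
Step 10: +6 new -> 41 infected
Step 11: +4 new -> 45 infected
Step 12: +2 new -> 47 infected
Step 13: +1 new -> 48 infected
Step 14: +0 new -> 48 infected

Answer: 14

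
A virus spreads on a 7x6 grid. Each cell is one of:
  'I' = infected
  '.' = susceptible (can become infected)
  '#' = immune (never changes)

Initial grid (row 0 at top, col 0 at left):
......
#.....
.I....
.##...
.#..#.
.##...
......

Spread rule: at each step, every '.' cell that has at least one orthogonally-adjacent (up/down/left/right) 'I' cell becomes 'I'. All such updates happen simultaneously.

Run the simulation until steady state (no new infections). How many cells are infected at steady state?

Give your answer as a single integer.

Step 0 (initial): 1 infected
Step 1: +3 new -> 4 infected
Step 2: +4 new -> 8 infected
Step 3: +6 new -> 14 infected
Step 4: +6 new -> 20 infected
Step 5: +6 new -> 26 infected
Step 6: +5 new -> 31 infected
Step 7: +3 new -> 34 infected
Step 8: +1 new -> 35 infected
Step 9: +0 new -> 35 infected

Answer: 35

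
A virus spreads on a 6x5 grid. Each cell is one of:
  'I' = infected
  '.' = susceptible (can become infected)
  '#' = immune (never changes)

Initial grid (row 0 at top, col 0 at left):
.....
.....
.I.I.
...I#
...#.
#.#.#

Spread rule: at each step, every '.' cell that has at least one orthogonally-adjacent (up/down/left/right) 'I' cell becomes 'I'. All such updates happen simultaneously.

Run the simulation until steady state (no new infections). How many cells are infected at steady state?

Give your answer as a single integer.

Answer: 23

Derivation:
Step 0 (initial): 3 infected
Step 1: +7 new -> 10 infected
Step 2: +8 new -> 18 infected
Step 3: +5 new -> 23 infected
Step 4: +0 new -> 23 infected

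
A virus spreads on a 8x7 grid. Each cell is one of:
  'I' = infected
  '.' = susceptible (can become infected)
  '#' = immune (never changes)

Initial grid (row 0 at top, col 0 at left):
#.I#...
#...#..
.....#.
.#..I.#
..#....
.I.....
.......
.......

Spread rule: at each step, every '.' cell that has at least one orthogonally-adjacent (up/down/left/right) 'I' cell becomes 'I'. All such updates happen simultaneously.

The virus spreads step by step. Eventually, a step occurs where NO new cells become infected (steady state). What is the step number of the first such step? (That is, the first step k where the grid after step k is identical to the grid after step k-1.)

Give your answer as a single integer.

Answer: 7

Derivation:
Step 0 (initial): 3 infected
Step 1: +10 new -> 13 infected
Step 2: +13 new -> 26 infected
Step 3: +8 new -> 34 infected
Step 4: +5 new -> 39 infected
Step 5: +2 new -> 41 infected
Step 6: +1 new -> 42 infected
Step 7: +0 new -> 42 infected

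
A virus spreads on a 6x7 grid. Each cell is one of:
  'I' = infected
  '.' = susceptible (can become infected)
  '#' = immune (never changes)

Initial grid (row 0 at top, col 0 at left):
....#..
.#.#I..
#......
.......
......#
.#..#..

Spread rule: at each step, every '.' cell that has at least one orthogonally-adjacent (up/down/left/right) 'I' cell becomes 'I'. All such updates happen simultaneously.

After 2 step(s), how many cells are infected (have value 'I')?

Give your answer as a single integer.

Answer: 8

Derivation:
Step 0 (initial): 1 infected
Step 1: +2 new -> 3 infected
Step 2: +5 new -> 8 infected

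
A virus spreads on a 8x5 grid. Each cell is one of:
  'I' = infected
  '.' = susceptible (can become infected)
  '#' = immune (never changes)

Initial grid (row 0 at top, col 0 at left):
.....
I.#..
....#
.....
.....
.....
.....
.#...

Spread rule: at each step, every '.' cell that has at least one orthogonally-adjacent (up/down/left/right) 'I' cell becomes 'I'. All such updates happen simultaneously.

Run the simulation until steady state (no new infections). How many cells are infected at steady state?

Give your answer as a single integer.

Answer: 37

Derivation:
Step 0 (initial): 1 infected
Step 1: +3 new -> 4 infected
Step 2: +3 new -> 7 infected
Step 3: +4 new -> 11 infected
Step 4: +5 new -> 16 infected
Step 5: +6 new -> 22 infected
Step 6: +6 new -> 28 infected
Step 7: +3 new -> 31 infected
Step 8: +3 new -> 34 infected
Step 9: +2 new -> 36 infected
Step 10: +1 new -> 37 infected
Step 11: +0 new -> 37 infected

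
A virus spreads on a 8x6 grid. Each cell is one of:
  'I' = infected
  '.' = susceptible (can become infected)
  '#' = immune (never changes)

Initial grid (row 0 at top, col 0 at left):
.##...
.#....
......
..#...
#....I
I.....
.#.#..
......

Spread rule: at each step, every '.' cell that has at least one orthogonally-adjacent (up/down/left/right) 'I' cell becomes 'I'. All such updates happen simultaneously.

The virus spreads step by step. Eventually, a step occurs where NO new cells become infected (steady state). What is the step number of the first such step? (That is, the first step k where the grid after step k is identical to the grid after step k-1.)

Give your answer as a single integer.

Step 0 (initial): 2 infected
Step 1: +5 new -> 7 infected
Step 2: +8 new -> 15 infected
Step 3: +10 new -> 25 infected
Step 4: +7 new -> 32 infected
Step 5: +5 new -> 37 infected
Step 6: +3 new -> 40 infected
Step 7: +1 new -> 41 infected
Step 8: +0 new -> 41 infected

Answer: 8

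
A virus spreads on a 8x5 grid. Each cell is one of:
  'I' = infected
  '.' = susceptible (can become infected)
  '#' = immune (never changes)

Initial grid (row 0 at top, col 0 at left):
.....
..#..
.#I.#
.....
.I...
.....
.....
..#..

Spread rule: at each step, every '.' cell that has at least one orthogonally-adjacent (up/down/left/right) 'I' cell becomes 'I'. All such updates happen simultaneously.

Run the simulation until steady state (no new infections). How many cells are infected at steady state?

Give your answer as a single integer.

Answer: 36

Derivation:
Step 0 (initial): 2 infected
Step 1: +6 new -> 8 infected
Step 2: +7 new -> 15 infected
Step 3: +9 new -> 24 infected
Step 4: +6 new -> 30 infected
Step 5: +5 new -> 35 infected
Step 6: +1 new -> 36 infected
Step 7: +0 new -> 36 infected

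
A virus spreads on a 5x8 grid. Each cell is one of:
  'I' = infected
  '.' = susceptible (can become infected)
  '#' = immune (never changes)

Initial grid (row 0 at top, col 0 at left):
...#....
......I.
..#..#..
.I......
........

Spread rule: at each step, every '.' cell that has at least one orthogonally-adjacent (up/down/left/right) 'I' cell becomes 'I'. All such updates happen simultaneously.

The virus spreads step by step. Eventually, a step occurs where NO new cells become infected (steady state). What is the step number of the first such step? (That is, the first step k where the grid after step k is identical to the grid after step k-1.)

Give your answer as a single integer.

Step 0 (initial): 2 infected
Step 1: +8 new -> 10 infected
Step 2: +10 new -> 20 infected
Step 3: +12 new -> 32 infected
Step 4: +5 new -> 37 infected
Step 5: +0 new -> 37 infected

Answer: 5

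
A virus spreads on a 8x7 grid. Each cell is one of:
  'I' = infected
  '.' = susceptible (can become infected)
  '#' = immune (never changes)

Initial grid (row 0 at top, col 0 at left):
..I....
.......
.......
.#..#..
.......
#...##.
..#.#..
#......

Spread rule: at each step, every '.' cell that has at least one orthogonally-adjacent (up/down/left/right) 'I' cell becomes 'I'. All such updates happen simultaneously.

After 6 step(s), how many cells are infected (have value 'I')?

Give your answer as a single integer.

Step 0 (initial): 1 infected
Step 1: +3 new -> 4 infected
Step 2: +5 new -> 9 infected
Step 3: +6 new -> 15 infected
Step 4: +6 new -> 21 infected
Step 5: +6 new -> 27 infected
Step 6: +6 new -> 33 infected

Answer: 33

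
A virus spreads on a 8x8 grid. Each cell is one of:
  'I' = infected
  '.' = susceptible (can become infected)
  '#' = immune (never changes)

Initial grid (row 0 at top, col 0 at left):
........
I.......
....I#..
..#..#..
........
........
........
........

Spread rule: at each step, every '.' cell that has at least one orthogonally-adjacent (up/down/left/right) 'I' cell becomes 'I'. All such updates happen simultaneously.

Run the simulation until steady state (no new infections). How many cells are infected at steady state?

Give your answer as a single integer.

Answer: 61

Derivation:
Step 0 (initial): 2 infected
Step 1: +6 new -> 8 infected
Step 2: +10 new -> 18 infected
Step 3: +9 new -> 27 infected
Step 4: +10 new -> 37 infected
Step 5: +11 new -> 48 infected
Step 6: +8 new -> 56 infected
Step 7: +4 new -> 60 infected
Step 8: +1 new -> 61 infected
Step 9: +0 new -> 61 infected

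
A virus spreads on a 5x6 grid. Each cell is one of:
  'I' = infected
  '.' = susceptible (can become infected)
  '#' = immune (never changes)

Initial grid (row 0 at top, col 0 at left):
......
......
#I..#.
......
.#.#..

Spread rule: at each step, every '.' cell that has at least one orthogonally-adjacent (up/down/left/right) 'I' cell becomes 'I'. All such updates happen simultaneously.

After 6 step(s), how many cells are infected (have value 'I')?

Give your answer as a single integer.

Answer: 26

Derivation:
Step 0 (initial): 1 infected
Step 1: +3 new -> 4 infected
Step 2: +6 new -> 10 infected
Step 3: +6 new -> 16 infected
Step 4: +3 new -> 19 infected
Step 5: +4 new -> 23 infected
Step 6: +3 new -> 26 infected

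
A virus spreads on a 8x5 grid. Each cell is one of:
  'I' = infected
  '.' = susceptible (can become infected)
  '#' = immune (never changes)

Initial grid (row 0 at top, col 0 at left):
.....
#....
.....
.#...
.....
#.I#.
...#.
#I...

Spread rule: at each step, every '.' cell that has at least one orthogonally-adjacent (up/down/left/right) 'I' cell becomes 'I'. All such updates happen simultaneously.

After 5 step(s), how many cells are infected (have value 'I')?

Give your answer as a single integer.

Step 0 (initial): 2 infected
Step 1: +5 new -> 7 infected
Step 2: +5 new -> 12 infected
Step 3: +5 new -> 17 infected
Step 4: +7 new -> 24 infected
Step 5: +5 new -> 29 infected

Answer: 29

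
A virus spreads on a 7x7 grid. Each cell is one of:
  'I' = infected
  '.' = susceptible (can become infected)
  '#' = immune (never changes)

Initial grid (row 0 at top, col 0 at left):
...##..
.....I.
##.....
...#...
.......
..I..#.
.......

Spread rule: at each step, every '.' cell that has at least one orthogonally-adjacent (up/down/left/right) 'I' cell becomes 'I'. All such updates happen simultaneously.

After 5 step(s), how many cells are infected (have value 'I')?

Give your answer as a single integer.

Answer: 42

Derivation:
Step 0 (initial): 2 infected
Step 1: +8 new -> 10 infected
Step 2: +12 new -> 22 infected
Step 3: +11 new -> 33 infected
Step 4: +5 new -> 38 infected
Step 5: +4 new -> 42 infected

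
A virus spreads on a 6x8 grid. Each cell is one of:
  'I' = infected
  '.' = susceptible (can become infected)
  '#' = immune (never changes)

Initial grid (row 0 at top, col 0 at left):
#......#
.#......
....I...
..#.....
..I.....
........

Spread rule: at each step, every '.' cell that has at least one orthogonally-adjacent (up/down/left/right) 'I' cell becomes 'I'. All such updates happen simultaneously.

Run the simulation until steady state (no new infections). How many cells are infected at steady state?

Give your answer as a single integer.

Answer: 44

Derivation:
Step 0 (initial): 2 infected
Step 1: +7 new -> 9 infected
Step 2: +12 new -> 21 infected
Step 3: +11 new -> 32 infected
Step 4: +7 new -> 39 infected
Step 5: +4 new -> 43 infected
Step 6: +1 new -> 44 infected
Step 7: +0 new -> 44 infected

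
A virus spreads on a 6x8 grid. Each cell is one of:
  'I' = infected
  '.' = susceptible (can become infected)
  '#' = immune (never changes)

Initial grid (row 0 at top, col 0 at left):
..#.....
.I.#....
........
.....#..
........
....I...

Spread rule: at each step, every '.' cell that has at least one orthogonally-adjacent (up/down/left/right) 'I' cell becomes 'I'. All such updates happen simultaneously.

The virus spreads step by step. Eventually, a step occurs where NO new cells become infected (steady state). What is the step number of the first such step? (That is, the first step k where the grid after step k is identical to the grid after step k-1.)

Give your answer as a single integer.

Step 0 (initial): 2 infected
Step 1: +7 new -> 9 infected
Step 2: +9 new -> 18 infected
Step 3: +10 new -> 28 infected
Step 4: +6 new -> 34 infected
Step 5: +4 new -> 38 infected
Step 6: +4 new -> 42 infected
Step 7: +2 new -> 44 infected
Step 8: +1 new -> 45 infected
Step 9: +0 new -> 45 infected

Answer: 9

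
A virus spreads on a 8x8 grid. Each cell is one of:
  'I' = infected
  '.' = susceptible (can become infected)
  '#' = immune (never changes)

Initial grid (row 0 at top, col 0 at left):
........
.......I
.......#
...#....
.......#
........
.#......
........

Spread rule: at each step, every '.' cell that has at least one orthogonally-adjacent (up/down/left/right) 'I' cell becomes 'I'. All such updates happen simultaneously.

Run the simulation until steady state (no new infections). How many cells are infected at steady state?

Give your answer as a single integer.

Answer: 60

Derivation:
Step 0 (initial): 1 infected
Step 1: +2 new -> 3 infected
Step 2: +3 new -> 6 infected
Step 3: +4 new -> 10 infected
Step 4: +6 new -> 16 infected
Step 5: +6 new -> 22 infected
Step 6: +7 new -> 29 infected
Step 7: +9 new -> 38 infected
Step 8: +8 new -> 46 infected
Step 9: +5 new -> 51 infected
Step 10: +4 new -> 55 infected
Step 11: +2 new -> 57 infected
Step 12: +2 new -> 59 infected
Step 13: +1 new -> 60 infected
Step 14: +0 new -> 60 infected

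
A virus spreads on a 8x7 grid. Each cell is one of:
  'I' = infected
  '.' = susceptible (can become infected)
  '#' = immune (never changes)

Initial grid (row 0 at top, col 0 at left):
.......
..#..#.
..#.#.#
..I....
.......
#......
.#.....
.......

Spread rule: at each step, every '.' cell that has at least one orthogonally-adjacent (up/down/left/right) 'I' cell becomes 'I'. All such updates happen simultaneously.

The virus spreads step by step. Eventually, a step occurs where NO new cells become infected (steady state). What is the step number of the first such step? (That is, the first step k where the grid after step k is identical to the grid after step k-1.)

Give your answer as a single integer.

Answer: 9

Derivation:
Step 0 (initial): 1 infected
Step 1: +3 new -> 4 infected
Step 2: +7 new -> 11 infected
Step 3: +9 new -> 20 infected
Step 4: +10 new -> 30 infected
Step 5: +8 new -> 38 infected
Step 6: +5 new -> 43 infected
Step 7: +4 new -> 47 infected
Step 8: +2 new -> 49 infected
Step 9: +0 new -> 49 infected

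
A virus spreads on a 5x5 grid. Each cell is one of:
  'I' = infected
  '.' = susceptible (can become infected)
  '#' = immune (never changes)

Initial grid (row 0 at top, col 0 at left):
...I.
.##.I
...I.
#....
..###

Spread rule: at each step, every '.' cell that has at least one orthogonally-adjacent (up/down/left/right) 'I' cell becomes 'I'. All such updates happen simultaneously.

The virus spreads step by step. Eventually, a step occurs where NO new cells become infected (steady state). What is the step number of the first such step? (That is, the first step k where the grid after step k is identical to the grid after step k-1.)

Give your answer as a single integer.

Answer: 6

Derivation:
Step 0 (initial): 3 infected
Step 1: +6 new -> 9 infected
Step 2: +4 new -> 13 infected
Step 3: +3 new -> 16 infected
Step 4: +2 new -> 18 infected
Step 5: +1 new -> 19 infected
Step 6: +0 new -> 19 infected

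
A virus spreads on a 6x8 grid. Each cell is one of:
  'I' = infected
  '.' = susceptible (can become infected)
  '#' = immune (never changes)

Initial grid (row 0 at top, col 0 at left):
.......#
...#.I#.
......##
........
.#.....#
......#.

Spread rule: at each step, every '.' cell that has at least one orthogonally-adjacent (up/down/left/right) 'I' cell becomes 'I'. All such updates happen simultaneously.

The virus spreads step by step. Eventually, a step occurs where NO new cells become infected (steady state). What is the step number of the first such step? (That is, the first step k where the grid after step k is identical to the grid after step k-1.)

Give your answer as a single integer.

Step 0 (initial): 1 infected
Step 1: +3 new -> 4 infected
Step 2: +4 new -> 8 infected
Step 3: +5 new -> 13 infected
Step 4: +7 new -> 20 infected
Step 5: +6 new -> 26 infected
Step 6: +6 new -> 32 infected
Step 7: +3 new -> 35 infected
Step 8: +2 new -> 37 infected
Step 9: +1 new -> 38 infected
Step 10: +0 new -> 38 infected

Answer: 10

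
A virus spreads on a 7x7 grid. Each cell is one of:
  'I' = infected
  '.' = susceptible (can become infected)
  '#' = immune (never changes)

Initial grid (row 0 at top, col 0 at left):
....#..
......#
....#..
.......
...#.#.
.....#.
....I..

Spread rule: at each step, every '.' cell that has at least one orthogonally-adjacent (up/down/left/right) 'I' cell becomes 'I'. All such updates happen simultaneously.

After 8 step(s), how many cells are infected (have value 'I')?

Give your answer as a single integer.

Answer: 40

Derivation:
Step 0 (initial): 1 infected
Step 1: +3 new -> 4 infected
Step 2: +4 new -> 8 infected
Step 3: +4 new -> 12 infected
Step 4: +6 new -> 18 infected
Step 5: +6 new -> 24 infected
Step 6: +6 new -> 30 infected
Step 7: +6 new -> 36 infected
Step 8: +4 new -> 40 infected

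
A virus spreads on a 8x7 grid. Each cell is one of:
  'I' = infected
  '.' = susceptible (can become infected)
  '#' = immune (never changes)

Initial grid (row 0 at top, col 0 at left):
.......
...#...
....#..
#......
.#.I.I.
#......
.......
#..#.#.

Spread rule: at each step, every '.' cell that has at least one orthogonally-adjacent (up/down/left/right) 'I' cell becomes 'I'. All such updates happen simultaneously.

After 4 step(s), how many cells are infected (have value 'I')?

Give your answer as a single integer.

Answer: 36

Derivation:
Step 0 (initial): 2 infected
Step 1: +7 new -> 9 infected
Step 2: +10 new -> 19 infected
Step 3: +8 new -> 27 infected
Step 4: +9 new -> 36 infected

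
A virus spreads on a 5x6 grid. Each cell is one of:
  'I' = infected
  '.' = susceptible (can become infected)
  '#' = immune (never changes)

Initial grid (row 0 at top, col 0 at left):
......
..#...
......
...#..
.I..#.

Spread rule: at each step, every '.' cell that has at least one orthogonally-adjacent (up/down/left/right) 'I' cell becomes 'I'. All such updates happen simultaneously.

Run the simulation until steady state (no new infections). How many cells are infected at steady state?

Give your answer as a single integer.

Step 0 (initial): 1 infected
Step 1: +3 new -> 4 infected
Step 2: +4 new -> 8 infected
Step 3: +3 new -> 11 infected
Step 4: +3 new -> 14 infected
Step 5: +4 new -> 18 infected
Step 6: +4 new -> 22 infected
Step 7: +3 new -> 25 infected
Step 8: +2 new -> 27 infected
Step 9: +0 new -> 27 infected

Answer: 27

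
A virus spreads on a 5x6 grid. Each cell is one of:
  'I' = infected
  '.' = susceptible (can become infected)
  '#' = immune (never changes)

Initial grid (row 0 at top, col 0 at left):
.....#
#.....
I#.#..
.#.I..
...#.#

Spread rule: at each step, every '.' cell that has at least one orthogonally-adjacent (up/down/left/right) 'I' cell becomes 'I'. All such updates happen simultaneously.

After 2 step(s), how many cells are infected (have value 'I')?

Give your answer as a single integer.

Answer: 11

Derivation:
Step 0 (initial): 2 infected
Step 1: +3 new -> 5 infected
Step 2: +6 new -> 11 infected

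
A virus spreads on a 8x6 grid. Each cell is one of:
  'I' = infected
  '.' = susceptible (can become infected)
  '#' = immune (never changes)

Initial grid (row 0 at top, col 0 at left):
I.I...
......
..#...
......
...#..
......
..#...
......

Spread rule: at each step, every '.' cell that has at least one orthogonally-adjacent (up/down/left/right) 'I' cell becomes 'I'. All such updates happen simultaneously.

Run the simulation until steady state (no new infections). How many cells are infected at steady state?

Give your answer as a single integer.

Step 0 (initial): 2 infected
Step 1: +4 new -> 6 infected
Step 2: +4 new -> 10 infected
Step 3: +5 new -> 15 infected
Step 4: +5 new -> 20 infected
Step 5: +5 new -> 25 infected
Step 6: +5 new -> 30 infected
Step 7: +5 new -> 35 infected
Step 8: +4 new -> 39 infected
Step 9: +4 new -> 43 infected
Step 10: +2 new -> 45 infected
Step 11: +0 new -> 45 infected

Answer: 45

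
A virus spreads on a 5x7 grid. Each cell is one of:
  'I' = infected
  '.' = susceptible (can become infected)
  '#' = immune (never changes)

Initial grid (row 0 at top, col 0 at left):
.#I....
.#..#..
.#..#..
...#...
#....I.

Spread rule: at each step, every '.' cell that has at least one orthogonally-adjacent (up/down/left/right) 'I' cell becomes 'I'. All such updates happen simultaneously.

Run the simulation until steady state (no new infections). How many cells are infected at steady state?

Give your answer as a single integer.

Answer: 28

Derivation:
Step 0 (initial): 2 infected
Step 1: +5 new -> 7 infected
Step 2: +7 new -> 14 infected
Step 3: +6 new -> 20 infected
Step 4: +4 new -> 24 infected
Step 5: +1 new -> 25 infected
Step 6: +1 new -> 26 infected
Step 7: +1 new -> 27 infected
Step 8: +1 new -> 28 infected
Step 9: +0 new -> 28 infected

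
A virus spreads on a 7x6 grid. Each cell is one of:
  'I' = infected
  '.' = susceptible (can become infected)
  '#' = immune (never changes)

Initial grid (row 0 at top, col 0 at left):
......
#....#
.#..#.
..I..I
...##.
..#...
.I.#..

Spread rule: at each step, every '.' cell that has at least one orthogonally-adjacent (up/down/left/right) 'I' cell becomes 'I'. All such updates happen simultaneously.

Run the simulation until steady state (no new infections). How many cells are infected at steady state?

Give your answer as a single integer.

Answer: 34

Derivation:
Step 0 (initial): 3 infected
Step 1: +10 new -> 13 infected
Step 2: +6 new -> 19 infected
Step 3: +7 new -> 26 infected
Step 4: +5 new -> 31 infected
Step 5: +2 new -> 33 infected
Step 6: +1 new -> 34 infected
Step 7: +0 new -> 34 infected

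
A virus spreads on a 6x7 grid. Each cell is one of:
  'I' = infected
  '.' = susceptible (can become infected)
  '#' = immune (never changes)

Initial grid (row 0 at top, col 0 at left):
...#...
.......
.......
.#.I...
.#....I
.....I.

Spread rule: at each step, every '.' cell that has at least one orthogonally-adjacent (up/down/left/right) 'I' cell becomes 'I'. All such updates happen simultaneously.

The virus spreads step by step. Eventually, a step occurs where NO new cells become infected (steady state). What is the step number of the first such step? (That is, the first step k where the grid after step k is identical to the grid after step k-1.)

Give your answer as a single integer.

Answer: 7

Derivation:
Step 0 (initial): 3 infected
Step 1: +8 new -> 11 infected
Step 2: +8 new -> 19 infected
Step 3: +6 new -> 25 infected
Step 4: +7 new -> 32 infected
Step 5: +5 new -> 37 infected
Step 6: +2 new -> 39 infected
Step 7: +0 new -> 39 infected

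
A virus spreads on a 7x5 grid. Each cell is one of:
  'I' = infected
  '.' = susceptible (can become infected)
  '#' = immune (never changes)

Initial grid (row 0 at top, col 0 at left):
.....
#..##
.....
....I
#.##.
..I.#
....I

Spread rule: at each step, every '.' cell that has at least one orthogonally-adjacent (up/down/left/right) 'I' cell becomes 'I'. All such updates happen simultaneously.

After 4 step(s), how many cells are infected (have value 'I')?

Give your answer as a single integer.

Answer: 21

Derivation:
Step 0 (initial): 3 infected
Step 1: +7 new -> 10 infected
Step 2: +5 new -> 15 infected
Step 3: +3 new -> 18 infected
Step 4: +3 new -> 21 infected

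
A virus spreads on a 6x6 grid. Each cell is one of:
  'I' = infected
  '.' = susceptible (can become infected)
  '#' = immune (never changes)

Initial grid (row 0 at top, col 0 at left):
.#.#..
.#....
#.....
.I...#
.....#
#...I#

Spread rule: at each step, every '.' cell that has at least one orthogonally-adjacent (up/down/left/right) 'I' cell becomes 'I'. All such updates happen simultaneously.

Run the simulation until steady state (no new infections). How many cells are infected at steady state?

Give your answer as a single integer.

Step 0 (initial): 2 infected
Step 1: +6 new -> 8 infected
Step 2: +8 new -> 16 infected
Step 3: +3 new -> 19 infected
Step 4: +4 new -> 23 infected
Step 5: +2 new -> 25 infected
Step 6: +1 new -> 26 infected
Step 7: +0 new -> 26 infected

Answer: 26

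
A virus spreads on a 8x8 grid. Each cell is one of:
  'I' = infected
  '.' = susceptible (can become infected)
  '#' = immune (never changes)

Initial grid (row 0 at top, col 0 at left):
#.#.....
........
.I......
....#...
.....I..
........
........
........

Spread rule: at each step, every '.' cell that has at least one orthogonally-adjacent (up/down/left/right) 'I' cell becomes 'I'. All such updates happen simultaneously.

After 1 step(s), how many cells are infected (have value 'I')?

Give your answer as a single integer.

Answer: 10

Derivation:
Step 0 (initial): 2 infected
Step 1: +8 new -> 10 infected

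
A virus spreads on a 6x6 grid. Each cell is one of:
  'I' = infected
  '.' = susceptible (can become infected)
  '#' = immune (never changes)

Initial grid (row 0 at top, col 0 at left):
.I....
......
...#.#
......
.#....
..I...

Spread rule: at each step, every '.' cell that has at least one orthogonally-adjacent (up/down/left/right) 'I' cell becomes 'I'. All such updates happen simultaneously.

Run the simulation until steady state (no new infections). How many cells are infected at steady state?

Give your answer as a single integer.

Step 0 (initial): 2 infected
Step 1: +6 new -> 8 infected
Step 2: +8 new -> 16 infected
Step 3: +9 new -> 25 infected
Step 4: +5 new -> 30 infected
Step 5: +3 new -> 33 infected
Step 6: +0 new -> 33 infected

Answer: 33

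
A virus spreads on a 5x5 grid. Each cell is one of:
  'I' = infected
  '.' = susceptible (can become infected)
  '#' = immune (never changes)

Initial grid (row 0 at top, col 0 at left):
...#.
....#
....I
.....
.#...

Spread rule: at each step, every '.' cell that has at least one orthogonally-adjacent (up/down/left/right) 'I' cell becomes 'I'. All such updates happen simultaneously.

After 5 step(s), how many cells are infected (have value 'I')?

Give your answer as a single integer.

Answer: 19

Derivation:
Step 0 (initial): 1 infected
Step 1: +2 new -> 3 infected
Step 2: +4 new -> 7 infected
Step 3: +4 new -> 11 infected
Step 4: +5 new -> 16 infected
Step 5: +3 new -> 19 infected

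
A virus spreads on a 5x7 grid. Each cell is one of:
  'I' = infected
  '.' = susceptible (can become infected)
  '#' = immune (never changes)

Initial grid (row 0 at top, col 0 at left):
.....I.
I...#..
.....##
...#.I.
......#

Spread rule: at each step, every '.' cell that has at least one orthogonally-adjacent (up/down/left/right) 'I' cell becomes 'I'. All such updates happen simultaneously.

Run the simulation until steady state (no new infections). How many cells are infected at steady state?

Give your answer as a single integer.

Step 0 (initial): 3 infected
Step 1: +9 new -> 12 infected
Step 2: +8 new -> 20 infected
Step 3: +7 new -> 27 infected
Step 4: +3 new -> 30 infected
Step 5: +0 new -> 30 infected

Answer: 30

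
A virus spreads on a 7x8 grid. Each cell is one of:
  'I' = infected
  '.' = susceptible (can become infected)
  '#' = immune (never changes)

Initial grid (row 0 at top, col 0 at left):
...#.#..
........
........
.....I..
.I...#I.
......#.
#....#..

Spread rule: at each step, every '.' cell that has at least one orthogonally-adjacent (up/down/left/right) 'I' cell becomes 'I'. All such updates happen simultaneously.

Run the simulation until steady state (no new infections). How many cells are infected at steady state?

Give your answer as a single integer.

Step 0 (initial): 3 infected
Step 1: +8 new -> 11 infected
Step 2: +14 new -> 25 infected
Step 3: +11 new -> 36 infected
Step 4: +11 new -> 47 infected
Step 5: +3 new -> 50 infected
Step 6: +0 new -> 50 infected

Answer: 50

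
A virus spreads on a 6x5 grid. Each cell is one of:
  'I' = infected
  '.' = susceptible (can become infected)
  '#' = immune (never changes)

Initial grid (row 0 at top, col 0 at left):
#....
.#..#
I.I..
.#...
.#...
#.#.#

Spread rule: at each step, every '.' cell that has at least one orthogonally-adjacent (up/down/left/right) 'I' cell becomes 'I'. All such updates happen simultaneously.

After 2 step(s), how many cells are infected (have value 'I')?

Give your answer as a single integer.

Step 0 (initial): 2 infected
Step 1: +6 new -> 8 infected
Step 2: +6 new -> 14 infected

Answer: 14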